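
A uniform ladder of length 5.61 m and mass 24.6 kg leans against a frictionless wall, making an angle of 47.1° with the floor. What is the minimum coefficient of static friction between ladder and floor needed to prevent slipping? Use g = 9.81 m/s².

Take moments about the foot of the ladder.
Ladder weight 24.6×9.81 = 241.3 N acts at 2.805 m along the ladder; its horizontal arm is 2.805·cos47.1° = 1.909 m → τ = 460.6 N·m clockwise.
Wall normal N acts horizontally at the top; its moment arm is the height L sinθ = 5.61·sin47.1° = 4.11 m, counterclockwise.
Στ = 0 ⇒ N × 4.11 = 460.6 ⇒ N = 112.1 N.
ΣFx = 0 ⇒ f = N_wall = 112.1 N. ΣFy = 0 ⇒ N_floor = 241.3 N.
μ_min = f / N_floor = 112.1 / 241.3 = 0.465.

μ_min ≈ 0.465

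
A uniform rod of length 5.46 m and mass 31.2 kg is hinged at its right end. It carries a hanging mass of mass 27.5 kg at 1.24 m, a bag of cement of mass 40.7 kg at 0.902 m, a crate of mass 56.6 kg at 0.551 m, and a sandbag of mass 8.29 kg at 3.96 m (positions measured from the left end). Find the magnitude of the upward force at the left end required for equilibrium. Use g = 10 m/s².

Taking torques about the right end:
Beam weight: 31.2 × 10 = 312 N down at 2.73 m → arm 2.73 m, τ = 312 × 2.73 = 851.8 N·m counterclockwise.
Hanging mass: 27.5 × 10 = 275 N down at 1.24 m → arm 4.22 m, τ = 275 × 4.22 = 1160 N·m counterclockwise.
Bag of cement: 40.7 × 10 = 407 N down at 0.902 m → arm 4.558 m, τ = 407 × 4.558 = 1855 N·m counterclockwise.
Crate: 56.6 × 10 = 566 N down at 0.551 m → arm 4.909 m, τ = 566 × 4.909 = 2778 N·m counterclockwise.
Sandbag: 8.29 × 10 = 82.9 N down at 3.96 m → arm 1.5 m, τ = 82.9 × 1.5 = 124.4 N·m counterclockwise.
Net moment of the loads = 6769 N·m counterclockwise.
The upward force F acts at the left end, arm 5.46 m, giving F × 5.46 clockwise.
Balancing moments: F × 5.46 = 6769, giving F = 6769 / 5.46 = 1240 N.

F ≈ 1240 N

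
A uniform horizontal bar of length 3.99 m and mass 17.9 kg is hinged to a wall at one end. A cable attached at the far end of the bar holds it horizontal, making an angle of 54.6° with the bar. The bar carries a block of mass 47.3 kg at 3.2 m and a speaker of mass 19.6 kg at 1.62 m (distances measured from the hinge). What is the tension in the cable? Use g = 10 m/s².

T ≈ 673 N

Taking torques about the hinge:
Beam weight: 17.9 × 10 = 179 N down at 1.995 m → arm 1.995 m, τ = 179 × 1.995 = 357.1 N·m clockwise.
Block: 47.3 × 10 = 473 N down at 3.2 m → arm 3.2 m, τ = 473 × 3.2 = 1514 N·m clockwise.
Speaker: 19.6 × 10 = 196 N down at 1.62 m → arm 1.62 m, τ = 196 × 1.62 = 317.5 N·m clockwise.
Total clockwise load moment = 2189 N·m.
The cable tension T acts at 3.99 m; only its component perpendicular to the bar, T sinθ, produces torque. sin 54.6° = 0.8151.
Στ = 0 ⇒ T × 3.99 × 0.8151 = 2189 ⇒ T = 2189 / 3.252 = 673 N.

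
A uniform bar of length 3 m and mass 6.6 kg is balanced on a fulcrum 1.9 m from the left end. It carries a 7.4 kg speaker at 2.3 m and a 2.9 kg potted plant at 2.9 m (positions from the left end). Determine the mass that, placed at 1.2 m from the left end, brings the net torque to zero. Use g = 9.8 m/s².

About the fulcrum (at 1.9 m from the left end):
Beam weight: 6.6 × 9.8 = 64.68 N down at 1.5 m → arm 0.4 m, τ = 64.68 × 0.4 = 25.87 N·m counterclockwise.
Speaker: 7.4 × 9.8 = 72.52 N down at 2.3 m → arm 0.4 m, τ = 72.52 × 0.4 = 29.01 N·m clockwise.
Potted plant: 2.9 × 9.8 = 28.42 N down at 2.9 m → arm 1 m, τ = 28.42 × 1 = 28.42 N·m clockwise.
Net moment of known loads = 31.56 N·m clockwise.
An unknown mass m at 1.2 m has arm 0.7 m; its moment is m·g·0.7 counterclockwise.
For rotational equilibrium, m × 9.8 × 0.7 = 31.56, so m = 31.56 / (9.8 × 0.7) = 4.6 kg.

m ≈ 4.6 kg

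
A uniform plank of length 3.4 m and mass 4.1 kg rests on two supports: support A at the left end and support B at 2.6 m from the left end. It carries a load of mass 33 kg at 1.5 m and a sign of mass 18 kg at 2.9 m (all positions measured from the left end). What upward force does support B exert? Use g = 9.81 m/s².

About support A:
Beam weight: 4.1 × 9.81 = 40.22 N down at 1.7 m → arm 1.7 m, τ = 40.22 × 1.7 = 68.37 N·m clockwise.
Load: 33 × 9.81 = 323.7 N down at 1.5 m → arm 1.5 m, τ = 323.7 × 1.5 = 485.5 N·m clockwise.
Sign: 18 × 9.81 = 176.6 N down at 2.9 m → arm 2.9 m, τ = 176.6 × 2.9 = 512.1 N·m clockwise.
Net load moment about support A = 1066 N·m clockwise.
Reaction R at support B is upward at 2.6 m, arm 2.6 m → moment R × 2.6 counterclockwise.
Balancing moments: R × 2.6 = 1066, giving R = 410 N.

R_B ≈ 410 N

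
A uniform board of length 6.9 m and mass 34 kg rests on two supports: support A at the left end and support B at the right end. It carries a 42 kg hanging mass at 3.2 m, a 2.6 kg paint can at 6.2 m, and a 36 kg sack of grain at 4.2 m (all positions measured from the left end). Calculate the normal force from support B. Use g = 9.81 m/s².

R_B ≈ 596 N

Take moments about support A.
Beam weight: 34 × 9.81 = 333.5 N down at 3.45 m → arm 3.45 m, τ = 333.5 × 3.45 = 1151 N·m clockwise.
Hanging mass: 42 × 9.81 = 412 N down at 3.2 m → arm 3.2 m, τ = 412 × 3.2 = 1318 N·m clockwise.
Paint can: 2.6 × 9.81 = 25.51 N down at 6.2 m → arm 6.2 m, τ = 25.51 × 6.2 = 158.2 N·m clockwise.
Sack of grain: 36 × 9.81 = 353.2 N down at 4.2 m → arm 4.2 m, τ = 353.2 × 4.2 = 1483 N·m clockwise.
Net load moment about support A = 4110 N·m clockwise.
Reaction R at support B is upward at 6.9 m, arm 6.9 m → moment R × 6.9 counterclockwise.
Setting net torque to zero: R × 6.9 = 4110 → R = 596 N.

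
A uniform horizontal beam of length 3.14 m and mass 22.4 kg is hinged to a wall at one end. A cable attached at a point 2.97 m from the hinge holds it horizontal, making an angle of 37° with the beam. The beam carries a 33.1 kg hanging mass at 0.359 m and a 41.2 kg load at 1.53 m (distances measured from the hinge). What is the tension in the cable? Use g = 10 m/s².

Sum moments about the hinge (the unknown hinge reaction has zero arm there).
Beam weight: 22.4 × 10 = 224 N down at 1.57 m → arm 1.57 m, τ = 224 × 1.57 = 351.7 N·m clockwise.
Hanging mass: 33.1 × 10 = 331 N down at 0.359 m → arm 0.359 m, τ = 331 × 0.359 = 118.8 N·m clockwise.
Load: 41.2 × 10 = 412 N down at 1.53 m → arm 1.53 m, τ = 412 × 1.53 = 630.4 N·m clockwise.
Total clockwise load moment = 1101 N·m.
The cable tension T acts at 2.97 m; only its component perpendicular to the beam, T sinθ, produces torque. sin 37° = 0.6018.
Balancing moments: T × 2.97 × 0.6018 = 1101, giving T = 1101 / 1.787 = 616 N.

T ≈ 616 N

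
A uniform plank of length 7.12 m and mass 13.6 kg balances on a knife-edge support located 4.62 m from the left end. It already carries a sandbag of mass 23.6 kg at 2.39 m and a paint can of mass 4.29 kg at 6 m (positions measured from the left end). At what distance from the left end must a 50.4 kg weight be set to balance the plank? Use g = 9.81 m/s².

Taking torques about the knife-edge support (at 4.62 m from the left end):
Beam weight: 13.6 × 9.81 = 133.4 N down at 3.56 m → arm 1.06 m, τ = 133.4 × 1.06 = 141.4 N·m counterclockwise.
Sandbag: 23.6 × 9.81 = 231.5 N down at 2.39 m → arm 2.23 m, τ = 231.5 × 2.23 = 516.2 N·m counterclockwise.
Paint can: 4.29 × 9.81 = 42.08 N down at 6 m → arm 1.38 m, τ = 42.08 × 1.38 = 58.07 N·m clockwise.
Net moment of existing loads = 599.5 N·m counterclockwise.
The weight weighs 50.4 × 9.81 = 494.4 N and must supply an equal clockwise moment, so its lever arm about the knife-edge support is 599.5 / 494.4 = 1.21 m.
That puts it at 4.62 + 1.21 = 5.83 m from the left end.

x ≈ 5.83 m from the left end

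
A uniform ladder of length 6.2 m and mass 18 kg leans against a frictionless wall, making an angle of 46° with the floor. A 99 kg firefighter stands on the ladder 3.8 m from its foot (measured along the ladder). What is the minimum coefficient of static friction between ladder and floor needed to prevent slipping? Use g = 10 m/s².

μ_min ≈ 0.575

Take moments about the foot of the ladder.
Ladder weight 18×10 = 180 N acts at 3.1 m along the ladder; its horizontal arm is 3.1·cos46° = 2.153 m → τ = 387.5 N·m clockwise.
Firefighter: 99×10 = 990 N at 3.8 m → arm 2.64 m → τ = 2614 N·m clockwise.
Wall normal N acts horizontally at the top; its moment arm is the height L sinθ = 6.2·sin46° = 4.46 m, counterclockwise.
For rotational equilibrium, N × 4.46 = 3002, so N = 673.1 N.
ΣFx = 0 ⇒ f = N_wall = 673.1 N. ΣFy = 0 ⇒ N_floor = 1170 N.
μ_min = f / N_floor = 673.1 / 1170 = 0.575.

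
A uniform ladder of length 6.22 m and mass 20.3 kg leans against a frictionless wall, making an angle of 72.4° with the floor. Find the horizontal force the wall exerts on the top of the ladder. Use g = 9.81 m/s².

N_wall ≈ 31.6 N

Take moments about the foot of the ladder.
Ladder weight 20.3×9.81 = 199.1 N acts at 3.11 m along the ladder; its horizontal arm is 3.11·cos72.4° = 0.9404 m → τ = 187.2 N·m clockwise.
Wall normal N acts horizontally at the top; its moment arm is the height L sinθ = 6.22·sin72.4° = 5.929 m, counterclockwise.
Balancing moments: N × 5.929 = 187.2, giving N = 31.6 N.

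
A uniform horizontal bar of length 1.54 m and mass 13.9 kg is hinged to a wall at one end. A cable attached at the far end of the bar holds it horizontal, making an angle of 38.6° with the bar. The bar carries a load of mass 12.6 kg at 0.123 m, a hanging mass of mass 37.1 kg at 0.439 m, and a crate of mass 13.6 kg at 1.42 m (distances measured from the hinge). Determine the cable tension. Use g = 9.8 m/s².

T ≈ 488 N

Take moments about the hinge.
Beam weight: 13.9 × 9.8 = 136.2 N down at 0.77 m → arm 0.77 m, τ = 136.2 × 0.77 = 104.9 N·m clockwise.
Load: 12.6 × 9.8 = 123.5 N down at 0.123 m → arm 0.123 m, τ = 123.5 × 0.123 = 15.19 N·m clockwise.
Hanging mass: 37.1 × 9.8 = 363.6 N down at 0.439 m → arm 0.439 m, τ = 363.6 × 0.439 = 159.6 N·m clockwise.
Crate: 13.6 × 9.8 = 133.3 N down at 1.42 m → arm 1.42 m, τ = 133.3 × 1.42 = 189.3 N·m clockwise.
Total clockwise load moment = 469 N·m.
The cable tension T acts at 1.54 m; only its component perpendicular to the bar, T sinθ, produces torque. sin 38.6° = 0.6239.
For rotational equilibrium, T × 1.54 × 0.6239 = 469, so T = 469 / 0.9608 = 488 N.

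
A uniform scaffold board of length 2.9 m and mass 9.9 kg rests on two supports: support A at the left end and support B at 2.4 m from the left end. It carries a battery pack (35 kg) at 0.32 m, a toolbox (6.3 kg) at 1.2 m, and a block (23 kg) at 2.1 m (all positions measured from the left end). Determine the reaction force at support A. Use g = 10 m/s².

R_A ≈ 403 N

About support B:
Beam weight: 9.9 × 10 = 99 N down at 1.45 m → arm 0.95 m, τ = 99 × 0.95 = 94.05 N·m counterclockwise.
Battery pack: 35 × 10 = 350 N down at 0.32 m → arm 2.08 m, τ = 350 × 2.08 = 728 N·m counterclockwise.
Toolbox: 6.3 × 10 = 63 N down at 1.2 m → arm 1.2 m, τ = 63 × 1.2 = 75.6 N·m counterclockwise.
Block: 23 × 10 = 230 N down at 2.1 m → arm 0.3 m, τ = 230 × 0.3 = 69 N·m counterclockwise.
Net load moment about support B = 966.6 N·m counterclockwise.
Reaction R at support A is upward at 0 m, arm 2.4 m → moment R × 2.4 clockwise.
Στ = 0 ⇒ R × 2.4 = 966.6 ⇒ R = 403 N.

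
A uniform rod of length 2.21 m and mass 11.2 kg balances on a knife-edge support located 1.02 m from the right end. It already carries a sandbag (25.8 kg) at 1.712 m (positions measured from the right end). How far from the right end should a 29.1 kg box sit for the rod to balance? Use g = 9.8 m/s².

About the knife-edge support (at 1.02 m from the right end):
Beam weight: 11.2 × 9.8 = 109.8 N down at 1.105 m → arm 0.085 m, τ = 109.8 × 0.085 = 9.333 N·m counterclockwise.
Sandbag: 25.8 × 9.8 = 252.8 N down at 1.712 m → arm 0.692 m, τ = 252.8 × 0.692 = 174.9 N·m counterclockwise.
Net moment of existing loads = 184.2 N·m counterclockwise.
The box weighs 29.1 × 9.8 = 285.2 N and must supply an equal clockwise moment, so its lever arm about the knife-edge support is 184.2 / 285.2 = 0.646 m.
That puts it at 1.02 − 0.646 = 0.374 m from the right end.

x ≈ 0.374 m from the right end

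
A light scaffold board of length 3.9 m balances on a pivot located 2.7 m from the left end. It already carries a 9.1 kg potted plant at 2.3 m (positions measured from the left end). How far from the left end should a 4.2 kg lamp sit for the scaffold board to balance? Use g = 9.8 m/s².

x ≈ 3.57 m from the left end

About the pivot (at 2.7 m from the left end):
Potted plant: 9.1 × 9.8 = 89.18 N down at 2.3 m → arm 0.4 m, τ = 89.18 × 0.4 = 35.67 N·m counterclockwise.
Net moment of existing loads = 35.67 N·m counterclockwise.
The lamp weighs 4.2 × 9.8 = 41.16 N and must supply an equal clockwise moment, so its lever arm about the pivot is 35.67 / 41.16 = 0.867 m.
That puts it at 2.7 + 0.867 = 3.57 m from the left end.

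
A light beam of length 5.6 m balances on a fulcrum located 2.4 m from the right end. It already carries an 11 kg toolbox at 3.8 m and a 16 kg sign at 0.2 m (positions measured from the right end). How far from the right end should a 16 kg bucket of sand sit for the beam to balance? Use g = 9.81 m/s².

Choose the fulcrum (at 2.4 m from the right end) as the axis so the support reaction has zero arm there.
Toolbox: 11 × 9.81 = 107.9 N down at 3.8 m → arm 1.4 m, τ = 107.9 × 1.4 = 151.1 N·m counterclockwise.
Sign: 16 × 9.81 = 157 N down at 0.2 m → arm 2.2 m, τ = 157 × 2.2 = 345.4 N·m clockwise.
Net moment of existing loads = 194.3 N·m clockwise.
The bucket of sand weighs 16 × 9.81 = 157 N and must supply an equal counterclockwise moment, so its lever arm about the fulcrum is 194.3 / 157 = 1.24 m.
That puts it at 2.4 + 1.24 = 3.64 m from the right end.

x ≈ 3.64 m from the right end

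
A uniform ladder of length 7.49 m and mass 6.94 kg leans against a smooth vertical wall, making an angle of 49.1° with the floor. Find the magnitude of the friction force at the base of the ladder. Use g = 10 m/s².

f ≈ 30.1 N

Take moments about the foot of the ladder.
Ladder weight 6.94×10 = 69.4 N acts at 3.745 m along the ladder; its horizontal arm is 3.745·cos49.1° = 2.452 m → τ = 170.2 N·m clockwise.
Wall normal N acts horizontally at the top; its moment arm is the height L sinθ = 7.49·sin49.1° = 5.661 m, counterclockwise.
For rotational equilibrium, N × 5.661 = 170.2, so N = 30.1 N.
ΣFx = 0: friction at the foot balances the wall's push, so f = N_wall = 30.1 N.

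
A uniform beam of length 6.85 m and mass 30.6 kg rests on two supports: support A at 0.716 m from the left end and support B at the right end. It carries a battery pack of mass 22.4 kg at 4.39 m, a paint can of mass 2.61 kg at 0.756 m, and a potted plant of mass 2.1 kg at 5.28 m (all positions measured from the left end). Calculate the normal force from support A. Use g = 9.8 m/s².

R_A ≈ 286 N

Choose support B as the axis so its reaction then has zero moment arm.
Beam weight: 30.6 × 9.8 = 299.9 N down at 3.425 m → arm 3.425 m, τ = 299.9 × 3.425 = 1027 N·m counterclockwise.
Battery pack: 22.4 × 9.8 = 219.5 N down at 4.39 m → arm 2.46 m, τ = 219.5 × 2.46 = 540 N·m counterclockwise.
Paint can: 2.61 × 9.8 = 25.58 N down at 0.756 m → arm 6.094 m, τ = 25.58 × 6.094 = 155.9 N·m counterclockwise.
Potted plant: 2.1 × 9.8 = 20.58 N down at 5.28 m → arm 1.57 m, τ = 20.58 × 1.57 = 32.31 N·m counterclockwise.
Net load moment about support B = 1755 N·m counterclockwise.
Reaction R at support A is upward at 0.716 m, arm 6.134 m → moment R × 6.134 clockwise.
For rotational equilibrium, R × 6.134 = 1755, so R = 286 N.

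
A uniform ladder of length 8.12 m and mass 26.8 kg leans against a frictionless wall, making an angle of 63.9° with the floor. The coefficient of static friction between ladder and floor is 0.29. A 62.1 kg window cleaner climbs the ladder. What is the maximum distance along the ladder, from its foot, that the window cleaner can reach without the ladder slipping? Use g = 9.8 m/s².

Choose the foot of the ladder as the axis so the floor normal and friction both act there and drop out.
Ladder weight 26.8×9.8 = 262.6 N acts at 4.06 m along the ladder; its horizontal arm is 4.06·cos63.9° = 1.786 m → τ = 469 N·m clockwise.
Window cleaner weight 62.1×9.8 = 608.6 N at distance d → arm d·cos63.9° → τ = 608.6·d·0.4399 clockwise.
Wall normal N at the top has arm L sinθ = 7.292 m counterclockwise, so Στ = 0 gives N·7.292 = 469 + 267.7·d.
ΣFy = 0 ⇒ N_floor = 871.2 N, so the maximum friction is μ_s·N_floor = 0.29×871.2 = 252.6 N. ΣFx = 0 ⇒ N_wall = f, so at the slipping point N = 252.6 N.
Substituting: 252.6×7.292 = 469 + 267.7·d ⇒ d = (1842 − 469) / 267.7 = 5.13 m.

d ≈ 5.13 m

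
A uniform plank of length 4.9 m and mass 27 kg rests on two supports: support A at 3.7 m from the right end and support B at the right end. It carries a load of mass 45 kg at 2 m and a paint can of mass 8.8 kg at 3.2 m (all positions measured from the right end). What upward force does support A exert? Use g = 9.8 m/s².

Taking torques about support B:
Beam weight: 27 × 9.8 = 264.6 N down at 2.45 m → arm 2.45 m, τ = 264.6 × 2.45 = 648.3 N·m counterclockwise.
Load: 45 × 9.8 = 441 N down at 2 m → arm 2 m, τ = 441 × 2 = 882 N·m counterclockwise.
Paint can: 8.8 × 9.8 = 86.24 N down at 3.2 m → arm 3.2 m, τ = 86.24 × 3.2 = 276 N·m counterclockwise.
Net load moment about support B = 1806 N·m counterclockwise.
Reaction R at support A is upward at 3.7 m, arm 3.7 m → moment R × 3.7 clockwise.
Στ = 0 ⇒ R × 3.7 = 1806 ⇒ R = 488 N.

R_A ≈ 488 N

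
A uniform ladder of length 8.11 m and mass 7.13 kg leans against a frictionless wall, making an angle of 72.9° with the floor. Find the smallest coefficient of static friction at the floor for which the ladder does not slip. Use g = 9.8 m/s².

μ_min ≈ 0.154

Sum moments about the foot of the ladder (the floor normal and friction both act there and drop out).
Ladder weight 7.13×9.8 = 69.87 N acts at 4.055 m along the ladder; its horizontal arm is 4.055·cos72.9° = 1.192 m → τ = 83.29 N·m clockwise.
Wall normal N acts horizontally at the top; its moment arm is the height L sinθ = 8.11·sin72.9° = 7.751 m, counterclockwise.
Setting net torque to zero: N × 7.751 = 83.29 → N = 10.75 N.
ΣFx = 0 ⇒ f = N_wall = 10.75 N. ΣFy = 0 ⇒ N_floor = 69.87 N.
μ_min = f / N_floor = 10.75 / 69.87 = 0.154.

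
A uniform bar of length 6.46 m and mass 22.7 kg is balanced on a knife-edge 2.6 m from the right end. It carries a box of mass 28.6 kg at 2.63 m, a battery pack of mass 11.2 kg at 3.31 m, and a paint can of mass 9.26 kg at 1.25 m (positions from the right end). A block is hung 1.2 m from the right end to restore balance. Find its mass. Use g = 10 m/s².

m ≈ 7.58 kg

Taking torques about the knife-edge (at 2.6 m from the right end):
Beam weight: 22.7 × 10 = 227 N down at 3.23 m → arm 0.63 m, τ = 227 × 0.63 = 143 N·m counterclockwise.
Box: 28.6 × 10 = 286 N down at 2.63 m → arm 0.03 m, τ = 286 × 0.03 = 8.58 N·m counterclockwise.
Battery pack: 11.2 × 10 = 112 N down at 3.31 m → arm 0.71 m, τ = 112 × 0.71 = 79.52 N·m counterclockwise.
Paint can: 9.26 × 10 = 92.6 N down at 1.25 m → arm 1.35 m, τ = 92.6 × 1.35 = 125 N·m clockwise.
Net moment of known loads = 106.1 N·m counterclockwise.
An unknown mass m at 1.2 m has arm 1.4 m; its moment is m·g·1.4 clockwise.
Setting net torque to zero: m × 10 × 1.4 = 106.1 → m = 106.1 / (10 × 1.4) = 7.58 kg.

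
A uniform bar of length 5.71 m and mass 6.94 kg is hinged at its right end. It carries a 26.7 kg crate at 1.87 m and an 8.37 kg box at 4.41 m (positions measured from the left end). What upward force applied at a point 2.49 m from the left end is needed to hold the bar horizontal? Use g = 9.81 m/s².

F ≈ 406 N

Take moments about the right end.
Beam weight: 6.94 × 9.81 = 68.08 N down at 2.855 m → arm 2.855 m, τ = 68.08 × 2.855 = 194.4 N·m counterclockwise.
Crate: 26.7 × 9.81 = 261.9 N down at 1.87 m → arm 3.84 m, τ = 261.9 × 3.84 = 1006 N·m counterclockwise.
Box: 8.37 × 9.81 = 82.11 N down at 4.41 m → arm 1.3 m, τ = 82.11 × 1.3 = 106.7 N·m counterclockwise.
Net moment of the loads = 1307 N·m counterclockwise.
The upward force F acts at a point 2.49 m from the left end, arm 3.22 m, giving F × 3.22 clockwise.
Στ = 0 ⇒ F × 3.22 = 1307 ⇒ F = 1307 / 3.22 = 406 N.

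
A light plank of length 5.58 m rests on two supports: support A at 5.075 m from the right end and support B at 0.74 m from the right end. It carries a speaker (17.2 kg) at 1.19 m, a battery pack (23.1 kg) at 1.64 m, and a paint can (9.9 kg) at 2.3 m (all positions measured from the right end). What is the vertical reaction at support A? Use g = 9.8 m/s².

Choose support B as the axis so its reaction then has zero moment arm.
Speaker: 17.2 × 9.8 = 168.6 N down at 1.19 m → arm 0.45 m, τ = 168.6 × 0.45 = 75.87 N·m counterclockwise.
Battery pack: 23.1 × 9.8 = 226.4 N down at 1.64 m → arm 0.9 m, τ = 226.4 × 0.9 = 203.8 N·m counterclockwise.
Paint can: 9.9 × 9.8 = 97.02 N down at 2.3 m → arm 1.56 m, τ = 97.02 × 1.56 = 151.4 N·m counterclockwise.
Net load moment about support B = 431.1 N·m counterclockwise.
Reaction R at support A is upward at 5.075 m, arm 4.335 m → moment R × 4.335 clockwise.
For rotational equilibrium, R × 4.335 = 431.1, so R = 99.4 N.

R_A ≈ 99.4 N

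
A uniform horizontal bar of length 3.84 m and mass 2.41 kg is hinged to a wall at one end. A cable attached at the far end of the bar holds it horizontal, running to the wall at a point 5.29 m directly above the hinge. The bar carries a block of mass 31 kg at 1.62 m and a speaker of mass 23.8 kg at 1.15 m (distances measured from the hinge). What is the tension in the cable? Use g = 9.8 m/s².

Taking torques about the hinge:
Beam weight: 2.41 × 9.8 = 23.62 N down at 1.92 m → arm 1.92 m, τ = 23.62 × 1.92 = 45.35 N·m clockwise.
Block: 31 × 9.8 = 303.8 N down at 1.62 m → arm 1.62 m, τ = 303.8 × 1.62 = 492.2 N·m clockwise.
Speaker: 23.8 × 9.8 = 233.2 N down at 1.15 m → arm 1.15 m, τ = 233.2 × 1.15 = 268.2 N·m clockwise.
Total clockwise load moment = 805.8 N·m.
The cable tension T acts at 3.84 m; only its component perpendicular to the bar, T sinθ, produces torque. sinθ = h/√(h²+d²) = 5.29/√(5.29²+3.84²) = 0.8093.
Setting net torque to zero: T × 3.84 × 0.8093 = 805.8 → T = 805.8 / 3.108 = 259 N.

T ≈ 259 N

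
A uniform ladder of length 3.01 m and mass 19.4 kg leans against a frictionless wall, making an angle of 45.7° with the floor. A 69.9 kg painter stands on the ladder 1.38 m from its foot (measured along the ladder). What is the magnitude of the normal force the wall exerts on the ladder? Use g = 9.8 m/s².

N_wall ≈ 399 N

About the foot of the ladder:
Ladder weight 19.4×9.8 = 190.1 N acts at 1.505 m along the ladder; its horizontal arm is 1.505·cos45.7° = 1.051 m → τ = 199.8 N·m clockwise.
Painter: 69.9×9.8 = 685 N at 1.38 m → arm 0.9638 m → τ = 660.2 N·m clockwise.
Wall normal N acts horizontally at the top; its moment arm is the height L sinθ = 3.01·sin45.7° = 2.154 m, counterclockwise.
Στ = 0 ⇒ N × 2.154 = 860 ⇒ N = 399 N.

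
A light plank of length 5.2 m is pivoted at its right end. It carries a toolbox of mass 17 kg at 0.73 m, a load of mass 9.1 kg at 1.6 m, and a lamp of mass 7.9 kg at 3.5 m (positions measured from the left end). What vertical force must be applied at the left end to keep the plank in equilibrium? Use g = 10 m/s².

About the right end:
Toolbox: 17 × 10 = 170 N down at 0.73 m → arm 4.47 m, τ = 170 × 4.47 = 759.9 N·m counterclockwise.
Load: 9.1 × 10 = 91 N down at 1.6 m → arm 3.6 m, τ = 91 × 3.6 = 327.6 N·m counterclockwise.
Lamp: 7.9 × 10 = 79 N down at 3.5 m → arm 1.7 m, τ = 79 × 1.7 = 134.3 N·m counterclockwise.
Net moment of the loads = 1222 N·m counterclockwise.
The upward force F acts at the left end, arm 5.2 m, giving F × 5.2 clockwise.
Balancing moments: F × 5.2 = 1222, giving F = 1222 / 5.2 = 235 N.

F ≈ 235 N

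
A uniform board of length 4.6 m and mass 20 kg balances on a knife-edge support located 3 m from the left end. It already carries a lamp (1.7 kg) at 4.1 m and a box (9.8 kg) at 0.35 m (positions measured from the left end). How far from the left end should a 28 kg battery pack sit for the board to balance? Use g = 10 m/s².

Take moments about the knife-edge support (at 3 m from the left end).
Beam weight: 20 × 10 = 200 N down at 2.3 m → arm 0.7 m, τ = 200 × 0.7 = 140 N·m counterclockwise.
Lamp: 1.7 × 10 = 17 N down at 4.1 m → arm 1.1 m, τ = 17 × 1.1 = 18.7 N·m clockwise.
Box: 9.8 × 10 = 98 N down at 0.35 m → arm 2.65 m, τ = 98 × 2.65 = 259.7 N·m counterclockwise.
Net moment of existing loads = 381 N·m counterclockwise.
The battery pack weighs 28 × 10 = 280 N and must supply an equal clockwise moment, so its lever arm about the knife-edge support is 381 / 280 = 1.36 m.
That puts it at 3 + 1.36 = 4.36 m from the left end.

x ≈ 4.36 m from the left end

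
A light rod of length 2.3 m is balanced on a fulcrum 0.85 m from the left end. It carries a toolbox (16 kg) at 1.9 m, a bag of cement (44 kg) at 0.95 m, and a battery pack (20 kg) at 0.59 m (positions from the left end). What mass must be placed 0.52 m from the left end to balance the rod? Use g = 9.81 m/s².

m ≈ 48.5 kg

Sum moments about the fulcrum (at 0.85 m from the left end) (the support reaction has zero arm there).
Toolbox: 16 × 9.81 = 157 N down at 1.9 m → arm 1.05 m, τ = 157 × 1.05 = 164.8 N·m clockwise.
Bag of cement: 44 × 9.81 = 431.6 N down at 0.95 m → arm 0.1 m, τ = 431.6 × 0.1 = 43.16 N·m clockwise.
Battery pack: 20 × 9.81 = 196.2 N down at 0.59 m → arm 0.26 m, τ = 196.2 × 0.26 = 51.01 N·m counterclockwise.
Net moment of known loads = 157 N·m clockwise.
An unknown mass m at 0.52 m has arm 0.33 m; its moment is m·g·0.33 counterclockwise.
Balancing moments: m × 9.81 × 0.33 = 157, giving m = 157 / (9.81 × 0.33) = 48.5 kg.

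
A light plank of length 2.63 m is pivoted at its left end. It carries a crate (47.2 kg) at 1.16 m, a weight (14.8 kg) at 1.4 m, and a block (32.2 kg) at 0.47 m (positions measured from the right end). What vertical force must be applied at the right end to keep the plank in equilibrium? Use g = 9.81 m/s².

F ≈ 586 N

Choose the left end as the axis so the unknown pivot reaction has zero arm there.
Crate: 47.2 × 9.81 = 463 N down at 1.16 m → arm 1.47 m, τ = 463 × 1.47 = 680.6 N·m clockwise.
Weight: 14.8 × 9.81 = 145.2 N down at 1.4 m → arm 1.23 m, τ = 145.2 × 1.23 = 178.6 N·m clockwise.
Block: 32.2 × 9.81 = 315.9 N down at 0.47 m → arm 2.16 m, τ = 315.9 × 2.16 = 682.3 N·m clockwise.
Net moment of the loads = 1542 N·m clockwise.
The upward force F acts at the right end, arm 2.63 m, giving F × 2.63 counterclockwise.
For rotational equilibrium, F × 2.63 = 1542, so F = 1542 / 2.63 = 586 N.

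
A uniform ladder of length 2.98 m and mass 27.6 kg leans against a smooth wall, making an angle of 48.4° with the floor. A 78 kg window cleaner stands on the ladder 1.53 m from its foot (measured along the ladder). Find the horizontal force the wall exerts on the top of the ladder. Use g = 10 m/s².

N_wall ≈ 478 N

Choose the foot of the ladder as the axis so the floor normal and friction both act there and drop out.
Ladder weight 27.6×10 = 276 N acts at 1.49 m along the ladder; its horizontal arm is 1.49·cos48.4° = 0.9893 m → τ = 273 N·m clockwise.
Window cleaner: 78×10 = 780 N at 1.53 m → arm 1.016 m → τ = 792.5 N·m clockwise.
Wall normal N acts horizontally at the top; its moment arm is the height L sinθ = 2.98·sin48.4° = 2.228 m, counterclockwise.
Setting net torque to zero: N × 2.228 = 1066 → N = 478 N.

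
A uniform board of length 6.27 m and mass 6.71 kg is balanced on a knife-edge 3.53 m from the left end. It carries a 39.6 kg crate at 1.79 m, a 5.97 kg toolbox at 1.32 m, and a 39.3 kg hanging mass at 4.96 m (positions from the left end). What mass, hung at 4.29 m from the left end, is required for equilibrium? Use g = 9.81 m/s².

m ≈ 37.6 kg

Taking torques about the knife-edge (at 3.53 m from the left end):
Beam weight: 6.71 × 9.81 = 65.83 N down at 3.135 m → arm 0.395 m, τ = 65.83 × 0.395 = 26 N·m counterclockwise.
Crate: 39.6 × 9.81 = 388.5 N down at 1.79 m → arm 1.74 m, τ = 388.5 × 1.74 = 676 N·m counterclockwise.
Toolbox: 5.97 × 9.81 = 58.57 N down at 1.32 m → arm 2.21 m, τ = 58.57 × 2.21 = 129.4 N·m counterclockwise.
Hanging mass: 39.3 × 9.81 = 385.5 N down at 4.96 m → arm 1.43 m, τ = 385.5 × 1.43 = 551.3 N·m clockwise.
Net moment of known loads = 280.1 N·m counterclockwise.
An unknown mass m at 4.29 m has arm 0.76 m; its moment is m·g·0.76 clockwise.
Balancing moments: m × 9.81 × 0.76 = 280.1, giving m = 280.1 / (9.81 × 0.76) = 37.6 kg.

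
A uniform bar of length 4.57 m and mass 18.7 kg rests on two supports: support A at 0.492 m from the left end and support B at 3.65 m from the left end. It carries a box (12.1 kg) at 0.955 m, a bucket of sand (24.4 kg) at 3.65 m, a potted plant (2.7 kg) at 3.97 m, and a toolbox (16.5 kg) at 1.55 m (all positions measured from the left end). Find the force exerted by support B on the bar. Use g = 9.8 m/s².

R_B ≈ 444 N

About support A:
Beam weight: 18.7 × 9.8 = 183.3 N down at 2.285 m → arm 1.793 m, τ = 183.3 × 1.793 = 328.7 N·m clockwise.
Box: 12.1 × 9.8 = 118.6 N down at 0.955 m → arm 0.463 m, τ = 118.6 × 0.463 = 54.91 N·m clockwise.
Bucket of sand: 24.4 × 9.8 = 239.1 N down at 3.65 m → arm 3.158 m, τ = 239.1 × 3.158 = 755.1 N·m clockwise.
Potted plant: 2.7 × 9.8 = 26.46 N down at 3.97 m → arm 3.478 m, τ = 26.46 × 3.478 = 92.03 N·m clockwise.
Toolbox: 16.5 × 9.8 = 161.7 N down at 1.55 m → arm 1.058 m, τ = 161.7 × 1.058 = 171.1 N·m clockwise.
Net load moment about support A = 1402 N·m clockwise.
Reaction R at support B is upward at 3.65 m, arm 3.158 m → moment R × 3.158 counterclockwise.
Setting net torque to zero: R × 3.158 = 1402 → R = 444 N.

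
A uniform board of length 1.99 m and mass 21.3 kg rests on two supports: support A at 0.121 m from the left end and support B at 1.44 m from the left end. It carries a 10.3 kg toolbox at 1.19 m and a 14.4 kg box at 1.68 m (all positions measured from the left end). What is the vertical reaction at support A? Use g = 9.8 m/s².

R_A ≈ 63.9 N

Choose support B as the axis so its reaction then has zero moment arm.
Beam weight: 21.3 × 9.8 = 208.7 N down at 0.995 m → arm 0.445 m, τ = 208.7 × 0.445 = 92.87 N·m counterclockwise.
Toolbox: 10.3 × 9.8 = 100.9 N down at 1.19 m → arm 0.25 m, τ = 100.9 × 0.25 = 25.23 N·m counterclockwise.
Box: 14.4 × 9.8 = 141.1 N down at 1.68 m → arm 0.24 m, τ = 141.1 × 0.24 = 33.86 N·m clockwise.
Net load moment about support B = 84.24 N·m counterclockwise.
Reaction R at support A is upward at 0.121 m, arm 1.319 m → moment R × 1.319 clockwise.
For rotational equilibrium, R × 1.319 = 84.24, so R = 63.9 N.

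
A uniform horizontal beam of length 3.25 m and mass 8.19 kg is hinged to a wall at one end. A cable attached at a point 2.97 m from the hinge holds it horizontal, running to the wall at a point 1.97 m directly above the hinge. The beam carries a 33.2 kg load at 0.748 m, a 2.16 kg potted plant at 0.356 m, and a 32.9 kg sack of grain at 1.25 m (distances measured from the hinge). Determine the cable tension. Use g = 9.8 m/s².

T ≈ 478 N

Sum moments about the hinge (the unknown hinge reaction has zero arm there).
Beam weight: 8.19 × 9.8 = 80.26 N down at 1.625 m → arm 1.625 m, τ = 80.26 × 1.625 = 130.4 N·m clockwise.
Load: 33.2 × 9.8 = 325.4 N down at 0.748 m → arm 0.748 m, τ = 325.4 × 0.748 = 243.4 N·m clockwise.
Potted plant: 2.16 × 9.8 = 21.17 N down at 0.356 m → arm 0.356 m, τ = 21.17 × 0.356 = 7.537 N·m clockwise.
Sack of grain: 32.9 × 9.8 = 322.4 N down at 1.25 m → arm 1.25 m, τ = 322.4 × 1.25 = 403 N·m clockwise.
Total clockwise load moment = 784.3 N·m.
The cable tension T acts at 2.97 m; only its component perpendicular to the beam, T sinθ, produces torque. sinθ = h/√(h²+d²) = 1.97/√(1.97²+2.97²) = 0.5528.
Balancing moments: T × 2.97 × 0.5528 = 784.3, giving T = 784.3 / 1.642 = 478 N.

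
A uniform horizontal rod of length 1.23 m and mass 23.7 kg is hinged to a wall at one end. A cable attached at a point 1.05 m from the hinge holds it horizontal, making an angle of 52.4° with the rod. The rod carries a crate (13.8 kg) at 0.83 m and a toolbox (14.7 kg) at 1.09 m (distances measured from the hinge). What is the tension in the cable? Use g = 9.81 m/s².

Sum moments about the hinge (the unknown hinge reaction has zero arm there).
Beam weight: 23.7 × 9.81 = 232.5 N down at 0.615 m → arm 0.615 m, τ = 232.5 × 0.615 = 143 N·m clockwise.
Crate: 13.8 × 9.81 = 135.4 N down at 0.83 m → arm 0.83 m, τ = 135.4 × 0.83 = 112.4 N·m clockwise.
Toolbox: 14.7 × 9.81 = 144.2 N down at 1.09 m → arm 1.09 m, τ = 144.2 × 1.09 = 157.2 N·m clockwise.
Total clockwise load moment = 412.6 N·m.
The cable tension T acts at 1.05 m; only its component perpendicular to the rod, T sinθ, produces torque. sin 52.4° = 0.7923.
For rotational equilibrium, T × 1.05 × 0.7923 = 412.6, so T = 412.6 / 0.8319 = 496 N.

T ≈ 496 N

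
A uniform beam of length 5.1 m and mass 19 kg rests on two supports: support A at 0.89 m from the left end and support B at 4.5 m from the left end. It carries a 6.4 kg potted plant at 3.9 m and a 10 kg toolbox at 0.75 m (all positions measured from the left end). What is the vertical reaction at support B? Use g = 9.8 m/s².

R_B ≈ 134 N

Sum moments about support A (its reaction then has zero moment arm).
Beam weight: 19 × 9.8 = 186.2 N down at 2.55 m → arm 1.66 m, τ = 186.2 × 1.66 = 309.1 N·m clockwise.
Potted plant: 6.4 × 9.8 = 62.72 N down at 3.9 m → arm 3.01 m, τ = 62.72 × 3.01 = 188.8 N·m clockwise.
Toolbox: 10 × 9.8 = 98 N down at 0.75 m → arm 0.14 m, τ = 98 × 0.14 = 13.72 N·m counterclockwise.
Net load moment about support A = 484.2 N·m clockwise.
Reaction R at support B is upward at 4.5 m, arm 3.61 m → moment R × 3.61 counterclockwise.
Setting net torque to zero: R × 3.61 = 484.2 → R = 134 N.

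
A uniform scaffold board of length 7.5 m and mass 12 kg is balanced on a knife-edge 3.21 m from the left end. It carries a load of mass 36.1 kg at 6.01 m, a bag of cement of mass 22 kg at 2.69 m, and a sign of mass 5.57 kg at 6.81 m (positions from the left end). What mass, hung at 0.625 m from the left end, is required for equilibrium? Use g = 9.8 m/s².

Take moments about the knife-edge (at 3.21 m from the left end).
Beam weight: 12 × 9.8 = 117.6 N down at 3.75 m → arm 0.54 m, τ = 117.6 × 0.54 = 63.5 N·m clockwise.
Load: 36.1 × 9.8 = 353.8 N down at 6.01 m → arm 2.8 m, τ = 353.8 × 2.8 = 990.6 N·m clockwise.
Bag of cement: 22 × 9.8 = 215.6 N down at 2.69 m → arm 0.52 m, τ = 215.6 × 0.52 = 112.1 N·m counterclockwise.
Sign: 5.57 × 9.8 = 54.59 N down at 6.81 m → arm 3.6 m, τ = 54.59 × 3.6 = 196.5 N·m clockwise.
Net moment of known loads = 1138 N·m clockwise.
An unknown mass m at 0.625 m has arm 2.585 m; its moment is m·g·2.585 counterclockwise.
Στ = 0 ⇒ m × 9.8 × 2.585 = 1138 ⇒ m = 1138 / (9.8 × 2.585) = 44.9 kg.

m ≈ 44.9 kg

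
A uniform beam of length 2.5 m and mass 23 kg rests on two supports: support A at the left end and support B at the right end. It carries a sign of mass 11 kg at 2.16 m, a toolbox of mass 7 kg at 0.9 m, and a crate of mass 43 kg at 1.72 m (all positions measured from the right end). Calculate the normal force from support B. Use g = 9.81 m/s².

R_B ≈ 303 N

About support A:
Beam weight: 23 × 9.81 = 225.6 N down at 1.25 m → arm 1.25 m, τ = 225.6 × 1.25 = 282 N·m clockwise.
Sign: 11 × 9.81 = 107.9 N down at 2.16 m → arm 0.34 m, τ = 107.9 × 0.34 = 36.69 N·m clockwise.
Toolbox: 7 × 9.81 = 68.67 N down at 0.9 m → arm 1.6 m, τ = 68.67 × 1.6 = 109.9 N·m clockwise.
Crate: 43 × 9.81 = 421.8 N down at 1.72 m → arm 0.78 m, τ = 421.8 × 0.78 = 329 N·m clockwise.
Net load moment about support A = 757.6 N·m clockwise.
Reaction R at support B is upward at 0 m, arm 2.5 m → moment R × 2.5 counterclockwise.
For rotational equilibrium, R × 2.5 = 757.6, so R = 303 N.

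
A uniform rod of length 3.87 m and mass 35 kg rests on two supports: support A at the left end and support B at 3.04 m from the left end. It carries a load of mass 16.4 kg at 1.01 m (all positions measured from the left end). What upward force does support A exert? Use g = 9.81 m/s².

R_A ≈ 232 N

Take moments about support B.
Beam weight: 35 × 9.81 = 343.4 N down at 1.935 m → arm 1.105 m, τ = 343.4 × 1.105 = 379.5 N·m counterclockwise.
Load: 16.4 × 9.81 = 160.9 N down at 1.01 m → arm 2.03 m, τ = 160.9 × 2.03 = 326.6 N·m counterclockwise.
Net load moment about support B = 706.1 N·m counterclockwise.
Reaction R at support A is upward at 0 m, arm 3.04 m → moment R × 3.04 clockwise.
Balancing moments: R × 3.04 = 706.1, giving R = 232 N.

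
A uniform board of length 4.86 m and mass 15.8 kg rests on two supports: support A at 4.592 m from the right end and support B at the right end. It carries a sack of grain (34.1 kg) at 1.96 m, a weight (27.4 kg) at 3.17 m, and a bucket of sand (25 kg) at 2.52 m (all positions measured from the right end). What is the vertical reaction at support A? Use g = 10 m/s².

Taking torques about support B:
Beam weight: 15.8 × 10 = 158 N down at 2.43 m → arm 2.43 m, τ = 158 × 2.43 = 383.9 N·m counterclockwise.
Sack of grain: 34.1 × 10 = 341 N down at 1.96 m → arm 1.96 m, τ = 341 × 1.96 = 668.4 N·m counterclockwise.
Weight: 27.4 × 10 = 274 N down at 3.17 m → arm 3.17 m, τ = 274 × 3.17 = 868.6 N·m counterclockwise.
Bucket of sand: 25 × 10 = 250 N down at 2.52 m → arm 2.52 m, τ = 250 × 2.52 = 630 N·m counterclockwise.
Net load moment about support B = 2551 N·m counterclockwise.
Reaction R at support A is upward at 4.592 m, arm 4.592 m → moment R × 4.592 clockwise.
Setting net torque to zero: R × 4.592 = 2551 → R = 556 N.

R_A ≈ 556 N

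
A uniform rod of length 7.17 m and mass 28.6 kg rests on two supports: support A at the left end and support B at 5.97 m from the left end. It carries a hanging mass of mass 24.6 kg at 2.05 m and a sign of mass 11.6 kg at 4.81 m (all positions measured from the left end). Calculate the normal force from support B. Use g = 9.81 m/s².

About support A:
Beam weight: 28.6 × 9.81 = 280.6 N down at 3.585 m → arm 3.585 m, τ = 280.6 × 3.585 = 1006 N·m clockwise.
Hanging mass: 24.6 × 9.81 = 241.3 N down at 2.05 m → arm 2.05 m, τ = 241.3 × 2.05 = 494.7 N·m clockwise.
Sign: 11.6 × 9.81 = 113.8 N down at 4.81 m → arm 4.81 m, τ = 113.8 × 4.81 = 547.4 N·m clockwise.
Net load moment about support A = 2048 N·m clockwise.
Reaction R at support B is upward at 5.97 m, arm 5.97 m → moment R × 5.97 counterclockwise.
Setting net torque to zero: R × 5.97 = 2048 → R = 343 N.

R_B ≈ 343 N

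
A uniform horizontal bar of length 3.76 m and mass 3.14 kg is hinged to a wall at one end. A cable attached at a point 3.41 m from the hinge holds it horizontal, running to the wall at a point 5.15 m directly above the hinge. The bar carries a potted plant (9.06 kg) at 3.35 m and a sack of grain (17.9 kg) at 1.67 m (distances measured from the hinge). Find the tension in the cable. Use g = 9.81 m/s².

T ≈ 228 N

Choose the hinge as the axis so the unknown hinge reaction has zero arm there.
Beam weight: 3.14 × 9.81 = 30.8 N down at 1.88 m → arm 1.88 m, τ = 30.8 × 1.88 = 57.9 N·m clockwise.
Potted plant: 9.06 × 9.81 = 88.88 N down at 3.35 m → arm 3.35 m, τ = 88.88 × 3.35 = 297.7 N·m clockwise.
Sack of grain: 17.9 × 9.81 = 175.6 N down at 1.67 m → arm 1.67 m, τ = 175.6 × 1.67 = 293.3 N·m clockwise.
Total clockwise load moment = 648.9 N·m.
The cable tension T acts at 3.41 m; only its component perpendicular to the bar, T sinθ, produces torque. sinθ = h/√(h²+d²) = 5.15/√(5.15²+3.41²) = 0.8338.
Στ = 0 ⇒ T × 3.41 × 0.8338 = 648.9 ⇒ T = 648.9 / 2.843 = 228 N.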